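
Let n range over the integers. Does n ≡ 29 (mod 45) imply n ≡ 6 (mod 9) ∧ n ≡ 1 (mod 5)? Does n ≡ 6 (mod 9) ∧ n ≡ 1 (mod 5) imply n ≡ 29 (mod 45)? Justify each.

Neither direction holds.

[⇒] This fails: n = 29 gives 29 ≡ 29 (mod 45) but 29 ≡ 2 (mod 9), so the conjunction on the right does not hold.

[⇐] This fails: n = 6 satisfies both congruences on the right (6 ≡ 6 mod 9 and 6 ≡ 1 mod 5) yet 6 ≡ 6 (mod 45), not 29.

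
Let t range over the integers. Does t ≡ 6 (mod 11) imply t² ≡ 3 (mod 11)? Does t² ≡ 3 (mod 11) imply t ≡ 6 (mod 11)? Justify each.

Not equivalent: only (⇒) holds.

[⇒] Suppose t ≡ 6 (mod 11). Write t = 11j + 6. Then (11j + 6)² = 121j² + 132j + 36 = 11(11j² + 12j + 3) + 3, so t² ≡ 3 (mod 11).

[⇐] This fails: take t = 5. Then 5² = 25 ≡ 3 (mod 11), yet 5 ≡ 5 (mod 11), not 6.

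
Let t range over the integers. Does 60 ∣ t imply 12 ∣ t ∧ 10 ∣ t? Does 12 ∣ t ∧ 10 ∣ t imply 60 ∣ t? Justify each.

(⟹) If 60 ∣ t, write t = 60q. Since 60 = 5·12, t = 12·(5q), so 12 ∣ t; and since 60 = 6·10, t = 10·(6q), so 10 ∣ t.

(⟸) Suppose 12 ∣ t and 10 ∣ t. Any common multiple of 12 and 10 is a multiple of their lcm; here lcm(12, 10) = 12·10/gcd(12, 10) = 120/2 = 60, so 60 ∣ t.

Equivalent; both directions hold.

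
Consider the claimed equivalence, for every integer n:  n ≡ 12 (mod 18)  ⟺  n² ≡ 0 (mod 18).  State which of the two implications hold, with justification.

(←) This fails: take n = 0. Then 0² = 0 ≡ 0 (mod 18), yet 0 ≡ 0 (mod 18), not 12.

(→) Suppose n ≡ 12 (mod 18). Write n = 18j + 12. Then (18j + 12)² = 324j² + 432j + 144 = 18(18j² + 24j + 8) + 0, so n² ≡ 0 (mod 18).

Only the forward direction holds.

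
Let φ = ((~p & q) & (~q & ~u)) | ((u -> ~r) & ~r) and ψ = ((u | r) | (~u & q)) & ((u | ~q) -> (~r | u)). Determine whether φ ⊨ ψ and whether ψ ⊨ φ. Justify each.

Forward direction. This fails. Under r = F, u = F, q = F, p = F, the left side is true but the right side is false.

Converse. This fails. Under r = T, u = T, q = F, p = F, the left side is false but the right side is true.

Neither direction holds.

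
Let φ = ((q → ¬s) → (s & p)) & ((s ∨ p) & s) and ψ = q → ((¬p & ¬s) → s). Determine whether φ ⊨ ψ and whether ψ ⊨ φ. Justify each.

[⇒] Assume the antecedent. If p is true, q → ((¬p & ¬s) → s) reduces to true regardless of the other variables. If p is false, the antecedent forces (p = F, q = T, s = T), and q → ((¬p & ¬s) → s) holds there. Either way q → ((¬p & ¬s) → s) holds.

[⇐] This fails. Under p = F, q = F, s = F, the left side is false but the right side is true.

The forward direction holds; the converse fails.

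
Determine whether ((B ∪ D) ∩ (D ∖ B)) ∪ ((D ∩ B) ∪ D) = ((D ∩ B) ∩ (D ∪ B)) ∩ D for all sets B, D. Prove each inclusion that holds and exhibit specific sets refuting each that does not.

The sets are not equal: only the reverse inclusion holds.

(⊆) This inclusion fails. Take B = ∅, D = {1}; then 1 ∈ ((B ∪ D) ∩ (D ∖ B)) ∪ ((D ∩ B) ∪ D) but 1 ∉ ((D ∩ B) ∩ (D ∪ B)) ∩ D.

(⊇) Let x ∈ ((D ∩ B) ∩ (D ∪ B)) ∩ D. Then x ∈ B ∩ D, from which x ∈ ((B ∪ D) ∩ (D ∖ B)) ∪ ((D ∩ B) ∪ D).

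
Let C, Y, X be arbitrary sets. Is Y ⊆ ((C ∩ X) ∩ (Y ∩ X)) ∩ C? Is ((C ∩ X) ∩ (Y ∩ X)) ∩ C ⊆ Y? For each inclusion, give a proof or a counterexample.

The sets are not equal: only the reverse inclusion holds.

(⟸) Let x ∈ ((C ∩ X) ∩ (Y ∩ X)) ∩ C. Then x ∈ C ∩ Y ∩ X, from which x ∈ Y.

(⟹) This inclusion fails. Take C = ∅, Y = {1}, X = ∅; then 1 ∈ Y but 1 ∉ ((C ∩ X) ∩ (Y ∩ X)) ∩ C.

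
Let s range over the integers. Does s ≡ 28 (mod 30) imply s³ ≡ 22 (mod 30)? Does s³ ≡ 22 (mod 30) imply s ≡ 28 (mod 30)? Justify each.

Equivalent; both directions hold.

Forward direction. Suppose s ≡ 28 (mod 30). Write s = 30j + 28. Then (30j + 28)³ = 27000j³ + 75600j² + 70560j + 21952 = 30(900j³ + 2520j² + 2352j + 731) + 22, so s³ ≡ 22 (mod 30).

Converse. Suppose s³ ≡ 22 (mod 30). The only residue r in {0, …, 29} with r³ ≡ 22 (mod 30) is r = 28, so s ≡ 28 (mod 30).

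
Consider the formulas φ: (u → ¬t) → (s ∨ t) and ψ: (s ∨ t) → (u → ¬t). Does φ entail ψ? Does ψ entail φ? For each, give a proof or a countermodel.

Both directions fail.

(→) This fails. Under t = T, s = F, u = T, the left side is true but the right side is false.

(←) This fails. Under t = F, s = F, u = F, the left side is false but the right side is true.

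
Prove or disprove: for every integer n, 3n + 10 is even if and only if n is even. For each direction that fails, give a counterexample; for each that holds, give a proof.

Equivalent; both directions hold.

(⇐) Suppose n is even; write n = 2j. Then 3n + 10 = 3·(2j) + 10 = 2·3j + 10, which is even.

(⇒) Suppose 3n + 10 is even. Since 3 is odd, 3n and n have the same parity, so 3n + 10 ≡ n + 10 (mod 2). As 10 is even, 3n + 10 is even exactly when n is even. Thus n is even.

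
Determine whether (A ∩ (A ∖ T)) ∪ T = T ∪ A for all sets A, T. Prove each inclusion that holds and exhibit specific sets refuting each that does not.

The two sets are equal.

Reverse inclusion. Let x ∈ T ∪ A. Then either x ∈ A and x ∉ T; or x ∈ T and x ∉ A; or x ∈ A ∩ T. In each case x ∈ (A ∩ (A ∖ T)) ∪ T, so T ∪ A ⊆ (A ∩ (A ∖ T)) ∪ T.

Forward inclusion. Let x ∈ (A ∩ (A ∖ T)) ∪ T. Then either x ∈ A and x ∉ T; or x ∈ T and x ∉ A; or x ∈ A ∩ T. In each case x ∈ T ∪ A, so (A ∩ (A ∖ T)) ∪ T ⊆ T ∪ A.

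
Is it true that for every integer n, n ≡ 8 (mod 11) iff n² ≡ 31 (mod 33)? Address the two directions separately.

[⇒] This fails: take n = 30. Then 30 ≡ 8 (mod 11), but 30² = 900 ≡ 9 (mod 33), not 31.

[⇐] This fails: take n = 14. Then 14² = 196 ≡ 31 (mod 33), yet 14 ≡ 3 (mod 11), not 8.

Both directions fail.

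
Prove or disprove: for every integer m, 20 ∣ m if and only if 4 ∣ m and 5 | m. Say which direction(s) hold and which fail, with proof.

(⟹) If 20 ∣ m, write m = 20q. Since 20 = 5·4, m = 4·(5q), so 4 ∣ m; and since 20 = 4·5, m = 5·(4q), so 5 ∣ m.

(⟸) Suppose 4 ∣ m and 5 ∣ m. Any common multiple of 4 and 5 is a multiple of their lcm; here gcd(4, 5) = 1, so lcm(4, 5) = 4·5 = 20, so 20 ∣ m.

The biconditional holds.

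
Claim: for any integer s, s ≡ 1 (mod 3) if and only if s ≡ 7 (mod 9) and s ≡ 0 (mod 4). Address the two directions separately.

The forward direction fails; the converse holds.

(⟹) This fails: s = 1 gives 1 ≡ 1 (mod 3) but 1 ≡ 1 (mod 9), so the conjunction on the right does not hold.

(⟸) Conversely, if s ≡ 7 (mod 9) and s ≡ 0 (mod 4), then by the Chinese remainder theorem s ≡ 16 (mod 36). Since 16 ≡ 1 (mod 3) and 3 ∣ 36, we get s ≡ 1 (mod 3).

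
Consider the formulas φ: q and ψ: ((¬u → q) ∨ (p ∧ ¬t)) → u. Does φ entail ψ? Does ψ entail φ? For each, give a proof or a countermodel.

(⇒) This fails. Under t = F, u = F, q = T, p = F, the left side is true but the right side is false.

(⇐) This fails. Under t = F, u = F, q = F, p = F, the left side is false but the right side is true.

Neither implication holds.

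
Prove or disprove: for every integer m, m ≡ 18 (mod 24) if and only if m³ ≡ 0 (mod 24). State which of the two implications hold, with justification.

Not equivalent: only (⇒) holds.

Forward direction. Suppose m ≡ 18 (mod 24). Write m = 24j + 18. Then (24j + 18)³ = 13824j³ + 31104j² + 23328j + 5832 = 24(576j³ + 1296j² + 972j + 243) + 0, so m³ ≡ 0 (mod 24).

Converse. This fails: take m = 0. Then 0³ = 0 ≡ 0 (mod 24), yet 0 ≡ 0 (mod 24), not 18.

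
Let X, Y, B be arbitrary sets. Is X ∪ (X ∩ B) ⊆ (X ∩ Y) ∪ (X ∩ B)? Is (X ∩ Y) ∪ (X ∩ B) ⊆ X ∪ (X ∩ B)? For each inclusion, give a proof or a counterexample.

(⟸) Let x ∈ (X ∩ Y) ∪ (X ∩ B). Then either x ∈ X ∩ Y and x ∉ B; or x ∈ X ∩ B and x ∉ Y; or x ∈ X ∩ Y ∩ B. In each case x ∈ X ∪ (X ∩ B), so (X ∩ Y) ∪ (X ∩ B) ⊆ X ∪ (X ∩ B).

(⟹) This inclusion fails. Take X = {1}, Y = ∅, B = ∅; then 1 ∈ X ∪ (X ∩ B) but 1 ∉ (X ∩ Y) ∪ (X ∩ B).

(⊆) fails; (⊇) holds.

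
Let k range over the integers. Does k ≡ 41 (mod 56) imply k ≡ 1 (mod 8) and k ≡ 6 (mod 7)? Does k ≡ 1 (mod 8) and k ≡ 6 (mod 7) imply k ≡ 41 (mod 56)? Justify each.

(⟹) Suppose k ≡ 41 (mod 56); write k = 56j + 41. Since 8 ∣ 56, reducing mod 8 gives k ≡ 41 ≡ 1 (mod 8); since 7 ∣ 56, reducing mod 7 gives k ≡ 41 ≡ 6 (mod 7).

(⟸) Conversely, if k ≡ 1 (mod 8) and k ≡ 6 (mod 7), then by the Chinese remainder theorem k ≡ 41 (mod 56). This is exactly k ≡ 41 (mod 56).

Both implications hold.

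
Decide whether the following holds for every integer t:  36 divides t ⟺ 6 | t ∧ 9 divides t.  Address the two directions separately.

(⇒) holds; (⇐) fails.

(→) If 36 ∣ t, write t = 36q. Since 36 = 6·6, t = 6·(6q), so 6 ∣ t; and since 36 = 4·9, t = 9·(4q), so 9 ∣ t.

(←) This fails: take t = 18. Both 6 ∣ 18 and 9 ∣ 18, yet 18 is not a multiple of 36 (since 18 = 0·36 + 18), so 36 ∤ 18.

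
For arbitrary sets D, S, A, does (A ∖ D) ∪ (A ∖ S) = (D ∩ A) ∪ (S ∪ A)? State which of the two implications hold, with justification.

Reverse inclusion. This inclusion fails. Take D = ∅, S = {1}, A = ∅; then 1 ∈ (D ∩ A) ∪ (S ∪ A) but 1 ∉ (A ∖ D) ∪ (A ∖ S).

Forward inclusion. Let x ∈ (A ∖ D) ∪ (A ∖ S). Then either x ∈ A and x ∉ D, S; or x ∈ D ∩ A and x ∉ S; or x ∈ S ∩ A and x ∉ D. In each case x ∈ (D ∩ A) ∪ (S ∪ A), so (A ∖ D) ∪ (A ∖ S) ⊆ (D ∩ A) ∪ (S ∪ A).

(⊆) holds; (⊇) fails.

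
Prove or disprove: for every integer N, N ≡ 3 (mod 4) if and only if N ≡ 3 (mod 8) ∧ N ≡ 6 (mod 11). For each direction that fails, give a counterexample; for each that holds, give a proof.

Only the reverse direction holds.

(⟸) If N ≡ 3 (mod 8) and N ≡ 6 (mod 11), then by the Chinese remainder theorem N ≡ 83 (mod 88). Since 83 ≡ 3 (mod 4) and 4 ∣ 88, we get N ≡ 3 (mod 4).

(⟹) This fails: N = 3 gives 3 ≡ 3 (mod 4) but 3 ≡ 3 (mod 11), so the conjunction on the right does not hold.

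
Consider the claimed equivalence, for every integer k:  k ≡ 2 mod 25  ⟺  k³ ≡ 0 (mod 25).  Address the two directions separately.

(⟹) This fails: take k = 2. Then 2 ≡ 2 (mod 25), but 2³ = 8 ≡ 8 (mod 25), not 0.

(⟸) This fails: take k = 0. Then 0³ = 0 ≡ 0 (mod 25), yet 0 ≡ 0 (mod 25), not 2.

(⇒) fails and (⇐) fails.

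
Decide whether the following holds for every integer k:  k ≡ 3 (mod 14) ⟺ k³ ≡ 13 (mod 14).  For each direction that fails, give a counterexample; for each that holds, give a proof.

Not equivalent: only (⇒) holds.

(⟸) This fails: take k = 5. Then 5³ = 125 ≡ 13 (mod 14), yet 5 ≡ 5 (mod 14), not 3.

(⟹) Suppose k ≡ 3 (mod 14). Write k = 14j + 3. Then (14j + 3)³ = 2744j³ + 1764j² + 378j + 27 = 14(196j³ + 126j² + 27j + 1) + 13, so k³ ≡ 13 (mod 14).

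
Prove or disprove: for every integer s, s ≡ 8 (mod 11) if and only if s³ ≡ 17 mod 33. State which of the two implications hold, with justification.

(⇒) fails; (⇐) holds.

(⇐) The residues r modulo 33 with r³ ≡ 17 (mod 33) are exactly {8}, and each is ≡ 8 (mod 11).

(⇒) This fails: take s = 19. Then 19 ≡ 8 (mod 11), but 19³ = 6859 ≡ 28 (mod 33), not 17.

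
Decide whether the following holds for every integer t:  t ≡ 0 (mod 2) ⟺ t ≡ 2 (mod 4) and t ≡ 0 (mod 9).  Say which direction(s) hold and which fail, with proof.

(⇒) fails; (⇐) holds.

[⇒] This fails: t = 0 gives 0 ≡ 0 (mod 2) but 0 ≡ 0 (mod 4), so the conjunction on the right does not hold.

[⇐] Conversely, if t ≡ 2 (mod 4) and t ≡ 0 (mod 9), then by the Chinese remainder theorem t ≡ 18 (mod 36). Since 18 ≡ 0 (mod 2) and 2 ∣ 36, we get t ≡ 0 (mod 2).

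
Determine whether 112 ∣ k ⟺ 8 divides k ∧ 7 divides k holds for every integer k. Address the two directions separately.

Not equivalent: only (⇒) holds.

[⇒] If 112 ∣ k, write k = 112q. Since 112 = 14·8, k = 8·(14q), so 8 ∣ k; and since 112 = 16·7, k = 7·(16q), so 7 ∣ k.

[⇐] This fails: take k = 56. Both 8 ∣ 56 and 7 ∣ 56, yet 56 is not a multiple of 112 (since 56 = 0·112 + 56), so 112 ∤ 56.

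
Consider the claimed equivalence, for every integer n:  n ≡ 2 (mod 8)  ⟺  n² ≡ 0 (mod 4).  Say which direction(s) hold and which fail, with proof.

(⇒) Suppose n ≡ 2 (mod 8). Then n² ≡ 2² = 4 (mod 8), and since 4 ∣ 8, also n² ≡ 0 (mod 4).

(⇐) This fails: take n = 0. Then 0² = 0 ≡ 0 (mod 4), yet 0 ≡ 0 (mod 8), not 2.

The forward direction holds; the converse fails.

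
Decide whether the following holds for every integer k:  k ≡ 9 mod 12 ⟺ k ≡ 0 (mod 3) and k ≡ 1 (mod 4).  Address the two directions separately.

[⇒] Suppose k ≡ 9 (mod 12); write k = 12j + 9. Since 3 ∣ 12, reducing mod 3 gives k ≡ 9 ≡ 0 (mod 3); since 4 ∣ 12, reducing mod 4 gives k ≡ 9 ≡ 1 (mod 4).

[⇐] Conversely, if k ≡ 0 (mod 3) and k ≡ 1 (mod 4), then by the Chinese remainder theorem k ≡ 9 (mod 12). This is exactly k ≡ 9 (mod 12).

The biconditional holds.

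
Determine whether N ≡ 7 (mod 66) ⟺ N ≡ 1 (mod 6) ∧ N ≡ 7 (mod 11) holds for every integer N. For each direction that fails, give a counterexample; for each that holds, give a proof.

The biconditional holds.

(⇒) Suppose N ≡ 7 (mod 66); write N = 66j + 7. Since 6 ∣ 66, reducing mod 6 gives N ≡ 7 ≡ 1 (mod 6); since 11 ∣ 66, reducing mod 11 gives N ≡ 7 (mod 11).

(⇐) Conversely, if N ≡ 1 (mod 6) and N ≡ 7 (mod 11), then by the Chinese remainder theorem N ≡ 7 (mod 66). This is exactly N ≡ 7 (mod 66).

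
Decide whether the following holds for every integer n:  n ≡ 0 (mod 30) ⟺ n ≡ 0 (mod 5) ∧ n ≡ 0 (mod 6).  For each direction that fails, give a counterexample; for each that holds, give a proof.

Forward direction. Suppose n ≡ 0 (mod 30); write n = 30j + 0. Since 5 ∣ 30, reducing mod 5 gives n ≡ 0 (mod 5); since 6 ∣ 30, reducing mod 6 gives n ≡ 0 (mod 6).

Converse. If n ≡ 0 (mod 5) and n ≡ 0 (mod 6), then by the Chinese remainder theorem n ≡ 0 (mod 30). This is exactly n ≡ 0 (mod 30).

The biconditional holds.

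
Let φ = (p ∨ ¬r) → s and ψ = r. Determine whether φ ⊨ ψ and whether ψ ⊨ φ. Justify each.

Both directions fail.

(⟹) This fails. Under p = F, s = T, r = F, the left side is true but the right side is false.

(⟸) This fails. Under p = T, s = F, r = T, the left side is false but the right side is true.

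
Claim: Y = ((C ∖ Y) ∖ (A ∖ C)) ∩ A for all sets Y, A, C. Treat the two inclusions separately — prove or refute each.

(⟹) This inclusion fails. Take Y = {1}, A = ∅, C = ∅; then 1 ∈ Y but 1 ∉ ((C ∖ Y) ∖ (A ∖ C)) ∩ A.

(⟸) This inclusion fails. Take Y = ∅, A = {1}, C = {1}; then 1 ∈ ((C ∖ Y) ∖ (A ∖ C)) ∩ A but 1 ∉ Y.

(⊆) fails and (⊇) fails.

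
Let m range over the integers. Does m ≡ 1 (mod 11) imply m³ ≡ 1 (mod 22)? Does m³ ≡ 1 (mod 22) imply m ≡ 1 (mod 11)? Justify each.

(⇒) This fails: take m = 12. Then 12 ≡ 1 (mod 11), but 12³ = 1728 ≡ 12 (mod 22), not 1.

(⇐) Conversely, the residues r modulo 22 with r³ ≡ 1 (mod 22) are exactly {1}, and each is ≡ 1 (mod 11).

Only the reverse direction holds.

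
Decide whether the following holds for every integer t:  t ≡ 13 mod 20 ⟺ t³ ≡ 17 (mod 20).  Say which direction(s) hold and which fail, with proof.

Both directions hold; the statement is true.

[⇒] Suppose t ≡ 13 mod 20. Write t = 20j + 13. Then (20j + 13)³ = 8000j³ + 15600j² + 10140j + 2197 = 20(400j³ + 780j² + 507j + 109) + 17, so t³ ≡ 17 (mod 20).

[⇐] Conversely, suppose t³ ≡ 17 (mod 20). The only residue r in {0, …, 19} with r³ ≡ 17 (mod 20) is r = 13, so t ≡ 13 (mod 20).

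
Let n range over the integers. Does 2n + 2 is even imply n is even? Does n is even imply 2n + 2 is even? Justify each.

Only the reverse direction holds.

(⟹) This fails: take n = 3. Then 2n + 2 = 8, which is even, yet n = 3 is odd, not even.

(⟸) Suppose n is even. Since 2 is even, 2n is even for every n, so 2n + 2 has the same parity as 2, which is even. Hence 2n + 2 is even.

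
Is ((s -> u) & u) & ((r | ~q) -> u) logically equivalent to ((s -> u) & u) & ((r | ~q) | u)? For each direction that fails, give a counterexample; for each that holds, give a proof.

Both directions hold.

[⇒] Assume the antecedent. If u is true, the consequent reduces to true regardless of the other variables. If u is false, the antecedent cannot hold. Either way the consequent holds.

[⇐] Assume the antecedent. If u is true, the consequent reduces to true regardless of the other variables. If u is false, the antecedent cannot hold. Either way the consequent holds.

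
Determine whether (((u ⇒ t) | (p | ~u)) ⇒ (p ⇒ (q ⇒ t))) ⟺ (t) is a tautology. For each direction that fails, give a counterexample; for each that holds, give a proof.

Only the reverse direction holds.

(→) This fails. Under p = F, q = F, t = F, u = F, the left side is true but the right side is false.

(←) Assume the antecedent. If t is true, the consequent reduces to true regardless of the other variables. If t is false, the antecedent cannot hold. Either way the consequent holds.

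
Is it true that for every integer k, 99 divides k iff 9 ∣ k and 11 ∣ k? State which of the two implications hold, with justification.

Both directions hold; the statement is true.

(⇒) If 99 ∣ k, write k = 99q. Since 99 = 11·9, k = 9·(11q), so 9 ∣ k; and since 99 = 9·11, k = 11·(9q), so 11 ∣ k.

(⇐) Suppose 9 ∣ k and 11 ∣ k. Any common multiple of 9 and 11 is a multiple of their lcm; here gcd(9, 11) = 1, so lcm(9, 11) = 9·11 = 99, so 99 ∣ k.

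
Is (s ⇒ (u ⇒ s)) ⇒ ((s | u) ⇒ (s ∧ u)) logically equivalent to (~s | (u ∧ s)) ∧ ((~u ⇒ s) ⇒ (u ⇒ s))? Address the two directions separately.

Both directions hold.

Forward direction. Assume the antecedent. If u is true, the antecedent forces (u = T, s = T), and the consequent holds there. If u is false, the antecedent forces (u = F, s = F), and the consequent holds there. Either way the consequent holds.

Converse. Assume the antecedent. If u is true, the antecedent forces (u = T, s = T), and the consequent holds there. If u is false, the antecedent forces (u = F, s = F), and the consequent holds there. Either way the consequent holds.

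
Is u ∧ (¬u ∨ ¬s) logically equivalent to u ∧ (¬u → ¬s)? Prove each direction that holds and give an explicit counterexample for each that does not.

(⇐) This fails. Under u = T, s = T, the left side is false but the right side is true.

(⇒) Assume the antecedent. If u is true, u ∧ (¬u → ¬s) reduces to true regardless of the other variables. If u is false, the antecedent cannot hold. Either way u ∧ (¬u → ¬s) holds.

Only the forward implication holds.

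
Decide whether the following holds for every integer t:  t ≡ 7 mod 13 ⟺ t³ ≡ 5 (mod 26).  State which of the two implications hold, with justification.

Neither implication holds.

(→) This fails: take t = 20. Then 20 ≡ 7 (mod 13), but 20³ = 8000 ≡ 18 (mod 26), not 5.

(←) This fails: take t = 11. Then 11³ = 1331 ≡ 5 (mod 26), yet 11 ≡ 11 (mod 13), not 7.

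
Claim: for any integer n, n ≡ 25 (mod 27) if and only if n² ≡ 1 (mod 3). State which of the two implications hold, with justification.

(→) Suppose n ≡ 25 (mod 27). Then n² ≡ 25² = 625 (mod 27), and since 3 ∣ 27, also n² ≡ 1 (mod 3).

(←) This fails: take n = 1. Then 1² = 1 ≡ 1 (mod 3), yet 1 ≡ 1 (mod 27), not 25.

The forward direction holds; the converse fails.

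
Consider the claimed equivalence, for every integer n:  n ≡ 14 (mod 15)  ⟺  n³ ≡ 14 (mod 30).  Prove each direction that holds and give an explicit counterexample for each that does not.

Only the reverse direction holds.

(→) This fails: take n = 29. Then 29 ≡ 14 (mod 15), but 29³ = 24389 ≡ 29 (mod 30), not 14.

(←) Conversely, the residues r modulo 30 with r³ ≡ 14 (mod 30) are exactly {14}, and each is ≡ 14 (mod 15).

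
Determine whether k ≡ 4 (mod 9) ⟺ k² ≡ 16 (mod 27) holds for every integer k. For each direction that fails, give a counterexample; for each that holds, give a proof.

(⟹) This fails: take k = 13. Then 13 ≡ 4 (mod 9), but 13² = 169 ≡ 7 (mod 27), not 16.

(⟸) This fails: take k = 23. Then 23² = 529 ≡ 16 (mod 27), yet 23 ≡ 5 (mod 9), not 4.

Neither implication holds.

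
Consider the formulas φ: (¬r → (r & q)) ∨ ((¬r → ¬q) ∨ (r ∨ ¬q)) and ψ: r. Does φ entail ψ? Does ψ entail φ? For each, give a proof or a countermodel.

The forward direction fails; the converse holds.

Converse. Assume the antecedent. If q is true, the antecedent forces (q = T, r = T), and the consequent holds there. If q is false, the consequent reduces to true regardless of the other variables. Either way the consequent holds.

Forward direction. This fails. Under q = F, r = F, the left side is true but the right side is false.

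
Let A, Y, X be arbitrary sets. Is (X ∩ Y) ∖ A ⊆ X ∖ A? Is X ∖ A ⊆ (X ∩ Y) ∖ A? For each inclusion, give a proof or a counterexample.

The sets are not equal: only the forward inclusion holds.

Forward inclusion. Let x ∈ (X ∩ Y) ∖ A. Then x ∈ Y ∩ X and x ∉ A, from which x ∈ X ∖ A.

Reverse inclusion. This inclusion fails. Take A = ∅, Y = ∅, X = {1}; then 1 ∈ X ∖ A but 1 ∉ (X ∩ Y) ∖ A.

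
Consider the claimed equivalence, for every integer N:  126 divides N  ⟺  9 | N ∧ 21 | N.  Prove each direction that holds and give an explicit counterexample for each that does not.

Not equivalent: only (⇒) holds.

(⇐) This fails: take N = 63. Both 9 ∣ 63 and 21 ∣ 63, yet 63 is not a multiple of 126 (since 63 = 0·126 + 63), so 126 ∤ 63.

(⇒) If 126 ∣ N, write N = 126q. Since 126 = 14·9, N = 9·(14q), so 9 ∣ N; and since 126 = 6·21, N = 21·(6q), so 21 ∣ N.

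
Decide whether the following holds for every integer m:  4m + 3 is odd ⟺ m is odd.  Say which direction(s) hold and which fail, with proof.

(⟹) This fails: take m = 0. Then 4m + 3 = 3, which is odd, yet m = 0 is even, not odd.

(⟸) Suppose m is odd. Since 4 is even, 4m is even for every m, so 4m + 3 has the same parity as 3, which is odd. Hence 4m + 3 is odd.

Only the reverse direction holds.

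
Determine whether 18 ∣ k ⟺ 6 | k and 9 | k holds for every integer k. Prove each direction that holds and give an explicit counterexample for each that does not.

Both directions hold.

(⟹) If 18 ∣ k, write k = 18q. Since 18 = 3·6, k = 6·(3q), so 6 ∣ k; and since 18 = 2·9, k = 9·(2q), so 9 ∣ k.

(⟸) Suppose 6 ∣ k and 9 ∣ k. Any common multiple of 6 and 9 is a multiple of their lcm; here lcm(6, 9) = 6·9/gcd(6, 9) = 54/3 = 18, so 18 ∣ k.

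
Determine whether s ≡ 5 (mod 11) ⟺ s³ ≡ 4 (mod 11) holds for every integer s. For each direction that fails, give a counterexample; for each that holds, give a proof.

Both directions hold; the statement is true.

[⇒] Suppose s ≡ 5 (mod 11). Write s = 11j + 5. Then (11j + 5)³ = 1331j³ + 1815j² + 825j + 125 = 11(121j³ + 165j² + 75j + 11) + 4, so s³ ≡ 4 (mod 11).

[⇐] Conversely, suppose s³ ≡ 4 (mod 11). The only residue r in {0, …, 10} with r³ ≡ 4 (mod 11) is r = 5, so s ≡ 5 (mod 11).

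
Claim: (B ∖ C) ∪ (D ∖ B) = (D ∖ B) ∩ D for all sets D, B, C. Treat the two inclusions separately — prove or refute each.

Forward inclusion. This inclusion fails. Take D = ∅, B = {1}, C = ∅; then 1 ∈ (B ∖ C) ∪ (D ∖ B) but 1 ∉ (D ∖ B) ∩ D.

Reverse inclusion. Let x ∈ (D ∖ B) ∩ D. Then either x ∈ D and x ∉ B, C; or x ∈ D ∩ C and x ∉ B. In each case x ∈ (B ∖ C) ∪ (D ∖ B), so (D ∖ B) ∩ D ⊆ (B ∖ C) ∪ (D ∖ B).

(⊆) fails; (⊇) holds.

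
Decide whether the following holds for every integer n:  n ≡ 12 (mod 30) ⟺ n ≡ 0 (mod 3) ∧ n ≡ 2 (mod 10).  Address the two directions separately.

(⟹) Suppose n ≡ 12 (mod 30); write n = 30j + 12. Since 3 ∣ 30, reducing mod 3 gives n ≡ 12 ≡ 0 (mod 3); since 10 ∣ 30, reducing mod 10 gives n ≡ 12 ≡ 2 (mod 10).

(⟸) Conversely, if n ≡ 0 (mod 3) and n ≡ 2 (mod 10), then by the Chinese remainder theorem n ≡ 12 (mod 30). This is exactly n ≡ 12 (mod 30).

Both directions hold; the statement is true.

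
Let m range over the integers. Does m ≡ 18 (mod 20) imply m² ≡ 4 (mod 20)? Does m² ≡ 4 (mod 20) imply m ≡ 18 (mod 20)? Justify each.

Only the forward implication holds.

(→) Suppose m ≡ 18 (mod 20). Write m = 20j + 18. Then (20j + 18)² = 400j² + 720j + 324 = 20(20j² + 36j + 16) + 4, so m² ≡ 4 (mod 20).

(←) This fails: take m = 2. Then 2² = 4 ≡ 4 (mod 20), yet 2 ≡ 2 (mod 20), not 18.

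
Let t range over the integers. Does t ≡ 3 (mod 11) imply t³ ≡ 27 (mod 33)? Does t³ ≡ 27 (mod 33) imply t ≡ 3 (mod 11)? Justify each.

(→) This fails: take t = 14. Then 14 ≡ 3 (mod 11), but 14³ = 2744 ≡ 5 (mod 33), not 27.

(←) Conversely, the residues r modulo 33 with r³ ≡ 27 (mod 33) are exactly {3}, and each is ≡ 3 (mod 11).

Only the converse holds.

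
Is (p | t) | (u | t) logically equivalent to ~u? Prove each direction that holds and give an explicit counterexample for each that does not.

Forward direction. This fails. Under t = F, p = F, u = T, the left side is true but the right side is false.

Converse. This fails. Under t = F, p = F, u = F, the left side is false but the right side is true.

Both directions fail.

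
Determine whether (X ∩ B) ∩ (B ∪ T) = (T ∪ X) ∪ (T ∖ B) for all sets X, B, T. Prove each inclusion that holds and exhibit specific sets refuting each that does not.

(⊆) Let x ∈ (X ∩ B) ∩ (B ∪ T). Then either x ∈ X ∩ B and x ∉ T; or x ∈ X ∩ B ∩ T. In each case x ∈ (T ∪ X) ∪ (T ∖ B), so (X ∩ B) ∩ (B ∪ T) ⊆ (T ∪ X) ∪ (T ∖ B).

(⊇) This inclusion fails. Take X = {1}, B = ∅, T = ∅; then 1 ∈ (T ∪ X) ∪ (T ∖ B) but 1 ∉ (X ∩ B) ∩ (B ∪ T).

(⊆) holds; (⊇) fails.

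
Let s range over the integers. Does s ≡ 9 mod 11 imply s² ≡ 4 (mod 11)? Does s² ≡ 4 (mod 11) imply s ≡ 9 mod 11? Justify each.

[⇒] Suppose s ≡ 9 mod 11. Write s = 11j + 9. Then (11j + 9)² = 121j² + 198j + 81 = 11(11j² + 18j + 7) + 4, so s² ≡ 4 (mod 11).

[⇐] This fails: take s = 2. Then 2² = 4 ≡ 4 (mod 11), yet 2 ≡ 2 (mod 11), not 9.

Not equivalent: only (⇒) holds.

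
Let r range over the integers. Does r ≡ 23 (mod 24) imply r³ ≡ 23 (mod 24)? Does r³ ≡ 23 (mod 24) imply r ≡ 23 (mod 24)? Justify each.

(⇒) Suppose r ≡ 23 (mod 24). Write r = 24j + 23. Then (24j + 23)³ = 13824j³ + 39744j² + 38088j + 12167 = 24(576j³ + 1656j² + 1587j + 506) + 23, so r³ ≡ 23 (mod 24).

(⇐) Conversely, suppose r³ ≡ 23 (mod 24). The only residue r in {0, …, 23} with r³ ≡ 23 (mod 24) is r = 23, so r ≡ 23 (mod 24).

Equivalent; both directions hold.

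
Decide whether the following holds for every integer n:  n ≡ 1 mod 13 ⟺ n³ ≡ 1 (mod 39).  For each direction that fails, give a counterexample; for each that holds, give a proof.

(→) This fails: take n = 14. Then 14 ≡ 1 (mod 13), but 14³ = 2744 ≡ 14 (mod 39), not 1.

(←) This fails: take n = 16. Then 16³ = 4096 ≡ 1 (mod 39), yet 16 ≡ 3 (mod 13), not 1.

Neither direction holds.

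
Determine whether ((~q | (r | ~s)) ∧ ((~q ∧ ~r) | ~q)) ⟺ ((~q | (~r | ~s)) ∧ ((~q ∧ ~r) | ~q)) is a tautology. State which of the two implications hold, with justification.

Both directions hold.

Forward direction. Assume the antecedent. If q is true, the antecedent cannot hold. If q is false, the consequent reduces to true regardless of the other variables. Either way the consequent holds.

Converse. Assume the antecedent. If q is true, the antecedent cannot hold. If q is false, the consequent reduces to true regardless of the other variables. Either way the consequent holds.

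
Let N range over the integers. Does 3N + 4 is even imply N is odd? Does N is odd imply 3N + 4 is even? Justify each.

(⇒) fails and (⇐) fails.

(→) This fails: N = 4 gives 3N + 4 = 16, which is even, but 4 is even, not odd.

(←) This also fails: N = 7 is odd, but 3N + 4 = 25 is odd, not even.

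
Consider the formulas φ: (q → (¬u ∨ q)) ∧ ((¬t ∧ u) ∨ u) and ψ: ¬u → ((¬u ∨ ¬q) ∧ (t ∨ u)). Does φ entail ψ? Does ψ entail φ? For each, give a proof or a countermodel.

The forward direction holds; the converse fails.

(⟹) Assume the antecedent. If u is true, ¬u → ((¬u ∨ ¬q) ∧ (t ∨ u)) reduces to true regardless of the other variables. If u is false, the antecedent cannot hold. Either way ¬u → ((¬u ∨ ¬q) ∧ (t ∨ u)) holds.

(⟸) This fails. Under u = F, q = F, t = T, the left side is false but the right side is true.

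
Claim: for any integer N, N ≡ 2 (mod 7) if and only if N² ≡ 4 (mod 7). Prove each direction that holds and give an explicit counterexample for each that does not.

(⇒) holds; (⇐) fails.

Forward direction. Suppose N ≡ 2 (mod 7). Write N = 7j + 2. Then (7j + 2)² = 49j² + 28j + 4 = 7(7j² + 4j) + 4, so N² ≡ 4 (mod 7).

Converse. This fails: take N = 5. Then 5² = 25 ≡ 4 (mod 7), yet 5 ≡ 5 (mod 7), not 2.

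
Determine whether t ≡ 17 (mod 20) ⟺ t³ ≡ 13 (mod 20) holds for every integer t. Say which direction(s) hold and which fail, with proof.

(⟹) Suppose t ≡ 17 (mod 20). Write t = 20j + 17. Then (20j + 17)³ = 8000j³ + 20400j² + 17340j + 4913 = 20(400j³ + 1020j² + 867j + 245) + 13, so t³ ≡ 13 (mod 20).

(⟸) Conversely, suppose t³ ≡ 13 (mod 20). The only residue r in {0, …, 19} with r³ ≡ 13 (mod 20) is r = 17, so t ≡ 17 (mod 20).

Equivalent; both directions hold.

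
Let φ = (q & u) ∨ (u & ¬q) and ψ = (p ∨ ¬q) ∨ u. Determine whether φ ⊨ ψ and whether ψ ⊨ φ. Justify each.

[⇐] This fails. Under p = F, u = F, q = F, the left side is false but the right side is true.

[⇒] Assume the antecedent. If p is true, (p ∨ ¬q) ∨ u reduces to true regardless of the other variables. If p is false, the antecedent forces (p = F, u = T, q = F) or (p = F, u = T, q = T), and (p ∨ ¬q) ∨ u holds there. Either way (p ∨ ¬q) ∨ u holds.

Only the forward implication holds.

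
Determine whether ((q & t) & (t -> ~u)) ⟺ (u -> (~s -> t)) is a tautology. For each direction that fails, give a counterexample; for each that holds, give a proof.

(⇒) holds; (⇐) fails.

(⇒) Assume the antecedent. If t is true, u -> (~s -> t) reduces to true regardless of the other variables. If t is false, the antecedent cannot hold. Either way u -> (~s -> t) holds.

(⇐) This fails. Under t = F, q = F, s = F, u = F, the left side is false but the right side is true.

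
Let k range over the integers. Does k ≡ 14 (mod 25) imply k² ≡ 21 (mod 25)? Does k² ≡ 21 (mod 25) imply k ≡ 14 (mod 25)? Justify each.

[⇒] Suppose k ≡ 14 (mod 25). Write k = 25j + 14. Then (25j + 14)² = 625j² + 700j + 196 = 25(25j² + 28j + 7) + 21, so k² ≡ 21 (mod 25).

[⇐] This fails: take k = 11. Then 11² = 121 ≡ 21 (mod 25), yet 11 ≡ 11 (mod 25), not 14.

Only the forward implication holds.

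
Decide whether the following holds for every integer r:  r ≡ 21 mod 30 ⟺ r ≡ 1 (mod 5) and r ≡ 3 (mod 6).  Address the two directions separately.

Both directions hold.

(→) Suppose r ≡ 21 (mod 30); write r = 30j + 21. Since 5 ∣ 30, reducing mod 5 gives r ≡ 21 ≡ 1 (mod 5); since 6 ∣ 30, reducing mod 6 gives r ≡ 21 ≡ 3 (mod 6).

(←) Conversely, if r ≡ 1 (mod 5) and r ≡ 3 (mod 6), then by the Chinese remainder theorem r ≡ 21 (mod 30). This is exactly r ≡ 21 (mod 30).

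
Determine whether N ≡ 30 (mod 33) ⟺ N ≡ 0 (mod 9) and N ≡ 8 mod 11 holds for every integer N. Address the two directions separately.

Only the reverse direction holds.

(⟹) This fails: N = 96 gives 96 ≡ 30 (mod 33) but 96 ≡ 6 (mod 9), so the conjunction on the right does not hold.

(⟸) Conversely, if N ≡ 0 (mod 9) and N ≡ 8 (mod 11), then by the Chinese remainder theorem N ≡ 63 (mod 99). Since 63 ≡ 30 (mod 33) and 33 ∣ 99, we get N ≡ 30 (mod 33).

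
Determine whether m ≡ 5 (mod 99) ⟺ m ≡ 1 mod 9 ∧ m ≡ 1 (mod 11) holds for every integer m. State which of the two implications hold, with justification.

(⟹) This fails: m = 5 gives 5 ≡ 5 (mod 99) but 5 ≡ 5 (mod 9), so the conjunction on the right does not hold.

(⟸) This fails: m = 1 satisfies both congruences on the right (1 ≡ 1 mod 9 and 1 ≡ 1 mod 11) yet 1 ≡ 1 (mod 99), not 5.

Both directions fail.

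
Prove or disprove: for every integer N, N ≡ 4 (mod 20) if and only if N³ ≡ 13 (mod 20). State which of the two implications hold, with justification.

(⇒) This fails: take N = 4. Then 4 ≡ 4 (mod 20), but 4³ = 64 ≡ 4 (mod 20), not 13.

(⇐) This fails: take N = 17. Then 17³ = 4913 ≡ 13 (mod 20), yet 17 ≡ 17 (mod 20), not 4.

(⇒) fails and (⇐) fails.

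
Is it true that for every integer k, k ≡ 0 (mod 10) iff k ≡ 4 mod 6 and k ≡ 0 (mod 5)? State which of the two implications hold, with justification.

Only the converse holds.

Converse. If k ≡ 4 (mod 6) and k ≡ 0 (mod 5), then by the Chinese remainder theorem k ≡ 10 (mod 30). Since 10 ≡ 0 (mod 10) and 10 ∣ 30, we get k ≡ 0 (mod 10).

Forward direction. This fails: k = 0 gives 0 ≡ 0 (mod 10) but 0 ≡ 0 (mod 6), so the conjunction on the right does not hold.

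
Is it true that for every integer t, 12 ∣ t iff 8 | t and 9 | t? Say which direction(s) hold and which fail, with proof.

Only the converse holds.

(⟹) This fails: take t = 12. Certainly 12 ∣ 12, but 8 ∤ 12.

(⟸) Suppose 8 ∣ t and 9 ∣ t. Any common multiple of 8 and 9 is a multiple of their lcm; here gcd(8, 9) = 1, so lcm(8, 9) = 8·9 = 72, so 72 ∣ t. Since 12 ∣ 72, it follows that 12 ∣ t.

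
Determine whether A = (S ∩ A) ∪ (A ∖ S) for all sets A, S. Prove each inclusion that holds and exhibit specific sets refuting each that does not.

The two sets are equal.

(⟹) Let x ∈ A. Then either x ∈ A and x ∉ S; or x ∈ A ∩ S. In each case x ∈ (S ∩ A) ∪ (A ∖ S), so A ⊆ (S ∩ A) ∪ (A ∖ S).

(⟸) Let x ∈ (S ∩ A) ∪ (A ∖ S). Then either x ∈ A and x ∉ S; or x ∈ A ∩ S. In each case x ∈ A, so (S ∩ A) ∪ (A ∖ S) ⊆ A.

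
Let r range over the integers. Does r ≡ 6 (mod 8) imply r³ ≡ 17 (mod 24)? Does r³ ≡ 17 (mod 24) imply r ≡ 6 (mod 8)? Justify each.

Forward direction. This fails: take r = 6. Then 6 ≡ 6 (mod 8), but 6³ = 216 ≡ 0 (mod 24), not 17.

Converse. This fails: take r = 17. Then 17³ = 4913 ≡ 17 (mod 24), yet 17 ≡ 1 (mod 8), not 6.

Neither implication holds.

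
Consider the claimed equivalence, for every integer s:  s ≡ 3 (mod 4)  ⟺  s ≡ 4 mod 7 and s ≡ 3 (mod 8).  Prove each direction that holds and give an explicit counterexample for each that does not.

[⇐] If s ≡ 4 (mod 7) and s ≡ 3 (mod 8), then by the Chinese remainder theorem s ≡ 11 (mod 56). Since 11 ≡ 3 (mod 4) and 4 ∣ 56, we get s ≡ 3 (mod 4).

[⇒] This fails: s = 3 gives 3 ≡ 3 (mod 4) but 3 ≡ 3 (mod 7), so the conjunction on the right does not hold.

Only the converse holds.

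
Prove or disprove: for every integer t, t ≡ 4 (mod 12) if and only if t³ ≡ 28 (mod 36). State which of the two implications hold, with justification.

Only the forward direction holds.

(⇒) Suppose t ≡ 4 (mod 12). Working modulo 36, t ∈ {4, 16, 28}; for each such r, r³ ≡ 28 (mod 36).

(⇐) This fails: take t = 10. Then 10³ = 1000 ≡ 28 (mod 36), yet 10 ≡ 10 (mod 12), not 4.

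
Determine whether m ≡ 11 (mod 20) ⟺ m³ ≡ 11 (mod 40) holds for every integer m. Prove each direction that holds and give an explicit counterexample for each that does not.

Only the converse holds.

[⇒] This fails: take m = 31. Then 31 ≡ 11 (mod 20), but 31³ = 29791 ≡ 31 (mod 40), not 11.

[⇐] Conversely, the residues r modulo 40 with r³ ≡ 11 (mod 40) are exactly {11}, and each is ≡ 11 (mod 20).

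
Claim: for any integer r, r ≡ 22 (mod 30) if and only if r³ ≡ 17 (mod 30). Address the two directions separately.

(⟹) This fails: take r = 22. Then 22 ≡ 22 (mod 30), but 22³ = 10648 ≡ 28 (mod 30), not 17.

(⟸) This fails: take r = 23. Then 23³ = 12167 ≡ 17 (mod 30), yet 23 ≡ 23 (mod 30), not 22.

Neither implication holds.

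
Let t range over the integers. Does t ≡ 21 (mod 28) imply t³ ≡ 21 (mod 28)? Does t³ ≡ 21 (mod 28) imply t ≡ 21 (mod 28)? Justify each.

(⟸) Suppose t³ ≡ 21 (mod 28). The only residue r in {0, …, 27} with r³ ≡ 21 (mod 28) is r = 21, so t ≡ 21 (mod 28).

(⟹) Suppose t ≡ 21 (mod 28). Write t = 28j + 21. Then (28j + 21)³ = 21952j³ + 49392j² + 37044j + 9261 = 28(784j³ + 1764j² + 1323j + 330) + 21, so t³ ≡ 21 (mod 28).

Both directions hold; the statement is true.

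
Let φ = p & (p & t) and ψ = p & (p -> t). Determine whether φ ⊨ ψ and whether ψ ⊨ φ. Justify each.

Both directions hold; the statement is true.

Forward direction. Assume the antecedent. If t is true, the antecedent forces (t = T, p = T), and p & (p -> t) holds there. If t is false, the antecedent cannot hold. Either way p & (p -> t) holds.

Converse. Assume the antecedent. If t is true, the antecedent forces (t = T, p = T), and p & (p & t) holds there. If t is false, the antecedent cannot hold. Either way p & (p & t) holds.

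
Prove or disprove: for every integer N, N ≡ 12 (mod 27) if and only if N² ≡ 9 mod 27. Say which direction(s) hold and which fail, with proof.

Converse. This fails: take N = 3. Then 3² = 9 ≡ 9 (mod 27), yet 3 ≡ 3 (mod 27), not 12.

Forward direction. Suppose N ≡ 12 (mod 27). Write N = 27j + 12. Then (27j + 12)² = 729j² + 648j + 144 = 27(27j² + 24j + 5) + 9, so N² ≡ 9 (mod 27).

Only the forward implication holds.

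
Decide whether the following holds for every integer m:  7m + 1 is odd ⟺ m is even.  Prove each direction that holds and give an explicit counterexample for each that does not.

Forward direction. Suppose 7m + 1 is odd. Since 7 is odd, 7m and m have the same parity, so 7m + 1 ≡ m + 1 (mod 2). As 1 is odd, 7m + 1 is odd exactly when m is even. Thus m is even.

Converse. Suppose m is even; write m = 2j. Then 7m + 1 = 7·(2j) + 1 = 2·7j + 1, which is odd.

Both directions hold; the statement is true.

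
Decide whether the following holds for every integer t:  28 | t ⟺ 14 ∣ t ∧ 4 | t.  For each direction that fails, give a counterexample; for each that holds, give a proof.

Both directions hold; the statement is true.

(⇐) Suppose 14 ∣ t and 4 ∣ t. Any common multiple of 14 and 4 is a multiple of their lcm; here lcm(14, 4) = 14·4/gcd(14, 4) = 56/2 = 28, so 28 ∣ t.

(⇒) If 28 ∣ t, write t = 28q. Since 28 = 2·14, t = 14·(2q), so 14 ∣ t; and since 28 = 7·4, t = 4·(7q), so 4 ∣ t.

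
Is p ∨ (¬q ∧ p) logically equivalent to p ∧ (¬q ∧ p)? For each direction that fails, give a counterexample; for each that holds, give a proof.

(⇒) fails; (⇐) holds.

[⇒] This fails. Under q = T, p = T, the left side is true but the right side is false.

[⇐] Assume the antecedent. If q is true, the antecedent cannot hold. If q is false, the antecedent forces (q = F, p = T), and p ∨ (¬q ∧ p) holds there. Either way p ∨ (¬q ∧ p) holds.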